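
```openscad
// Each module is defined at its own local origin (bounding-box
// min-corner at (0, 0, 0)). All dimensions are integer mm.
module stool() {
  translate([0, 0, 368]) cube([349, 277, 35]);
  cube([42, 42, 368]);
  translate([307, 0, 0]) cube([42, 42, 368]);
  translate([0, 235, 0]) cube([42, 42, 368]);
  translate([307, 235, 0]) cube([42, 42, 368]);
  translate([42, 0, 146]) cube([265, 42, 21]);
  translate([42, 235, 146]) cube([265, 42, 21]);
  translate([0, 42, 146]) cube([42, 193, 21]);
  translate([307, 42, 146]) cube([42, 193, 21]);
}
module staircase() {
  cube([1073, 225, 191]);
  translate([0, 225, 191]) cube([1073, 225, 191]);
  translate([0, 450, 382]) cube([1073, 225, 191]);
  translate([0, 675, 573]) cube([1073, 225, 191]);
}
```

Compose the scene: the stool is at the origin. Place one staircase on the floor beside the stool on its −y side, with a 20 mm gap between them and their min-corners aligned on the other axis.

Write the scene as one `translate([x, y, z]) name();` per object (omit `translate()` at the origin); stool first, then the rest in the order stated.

stool();
translate([0, -920, 0]) staircase();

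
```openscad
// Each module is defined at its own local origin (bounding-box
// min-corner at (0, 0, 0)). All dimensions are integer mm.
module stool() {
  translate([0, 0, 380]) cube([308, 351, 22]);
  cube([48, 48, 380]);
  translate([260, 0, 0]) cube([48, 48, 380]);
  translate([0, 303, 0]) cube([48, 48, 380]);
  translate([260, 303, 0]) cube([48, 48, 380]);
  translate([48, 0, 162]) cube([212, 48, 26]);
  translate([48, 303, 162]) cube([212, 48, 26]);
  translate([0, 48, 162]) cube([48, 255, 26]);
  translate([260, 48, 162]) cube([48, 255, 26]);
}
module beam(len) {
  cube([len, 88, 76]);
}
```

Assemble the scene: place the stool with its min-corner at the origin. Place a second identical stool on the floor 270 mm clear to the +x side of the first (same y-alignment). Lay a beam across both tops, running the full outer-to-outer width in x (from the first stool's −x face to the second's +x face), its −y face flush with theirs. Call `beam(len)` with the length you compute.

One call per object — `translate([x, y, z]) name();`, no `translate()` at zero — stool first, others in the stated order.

stool();
translate([578, 0, 0]) stool();
translate([0, 0, 402]) beam(886);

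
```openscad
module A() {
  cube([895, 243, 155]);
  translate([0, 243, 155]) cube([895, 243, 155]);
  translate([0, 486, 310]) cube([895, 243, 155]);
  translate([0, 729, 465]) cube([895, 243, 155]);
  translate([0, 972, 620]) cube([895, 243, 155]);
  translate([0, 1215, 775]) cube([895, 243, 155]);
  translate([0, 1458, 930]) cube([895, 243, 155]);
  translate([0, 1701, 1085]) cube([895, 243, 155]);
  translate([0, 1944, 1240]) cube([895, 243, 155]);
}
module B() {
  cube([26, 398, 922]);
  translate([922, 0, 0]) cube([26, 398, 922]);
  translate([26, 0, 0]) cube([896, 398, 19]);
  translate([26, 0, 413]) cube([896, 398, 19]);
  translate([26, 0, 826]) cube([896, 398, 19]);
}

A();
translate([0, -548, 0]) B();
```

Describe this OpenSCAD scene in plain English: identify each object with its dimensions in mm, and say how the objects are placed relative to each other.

A is a straight staircase of 9 solid steps. Each step is 895 mm wide (x), 243 mm deep (y, the going) and 155 mm tall (the rise). The first step rests on the floor; each subsequent step sits one going further in +y and one rise higher in +z, directly behind and above the previous step with no overlap.

B is an open bookshelf. Two side panels, each 26 mm thick, 398 mm deep and 922 mm tall, stand 948 mm apart (outside-to-outside). Between them sit 3 shelves, each 19 mm thick and 398 mm deep, spanning the full gap between the sides. The bottom shelf rests on the floor (its underside at z = 0) and the clear gap between one shelf's top and the next shelf's underside is 394 mm.

The bookshelf is on the floor beside the staircase on its −y side.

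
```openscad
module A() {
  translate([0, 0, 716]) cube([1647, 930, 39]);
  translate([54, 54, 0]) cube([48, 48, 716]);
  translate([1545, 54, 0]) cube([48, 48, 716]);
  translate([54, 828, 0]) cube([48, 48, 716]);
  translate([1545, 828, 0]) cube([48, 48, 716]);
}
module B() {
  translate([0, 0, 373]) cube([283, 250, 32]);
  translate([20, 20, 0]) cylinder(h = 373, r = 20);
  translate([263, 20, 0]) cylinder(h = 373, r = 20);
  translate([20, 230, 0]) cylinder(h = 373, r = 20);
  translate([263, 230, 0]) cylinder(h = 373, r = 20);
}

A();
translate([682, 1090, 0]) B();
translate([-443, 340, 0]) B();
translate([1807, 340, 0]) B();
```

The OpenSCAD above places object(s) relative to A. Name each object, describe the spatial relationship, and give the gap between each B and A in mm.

A is a table. B is a stool. Three stools sit around the table at the +y, −x, +x sides. The gap between each stool and the table is 160 mm.

Each stool's nearest face is 160 mm from the table's bounding box.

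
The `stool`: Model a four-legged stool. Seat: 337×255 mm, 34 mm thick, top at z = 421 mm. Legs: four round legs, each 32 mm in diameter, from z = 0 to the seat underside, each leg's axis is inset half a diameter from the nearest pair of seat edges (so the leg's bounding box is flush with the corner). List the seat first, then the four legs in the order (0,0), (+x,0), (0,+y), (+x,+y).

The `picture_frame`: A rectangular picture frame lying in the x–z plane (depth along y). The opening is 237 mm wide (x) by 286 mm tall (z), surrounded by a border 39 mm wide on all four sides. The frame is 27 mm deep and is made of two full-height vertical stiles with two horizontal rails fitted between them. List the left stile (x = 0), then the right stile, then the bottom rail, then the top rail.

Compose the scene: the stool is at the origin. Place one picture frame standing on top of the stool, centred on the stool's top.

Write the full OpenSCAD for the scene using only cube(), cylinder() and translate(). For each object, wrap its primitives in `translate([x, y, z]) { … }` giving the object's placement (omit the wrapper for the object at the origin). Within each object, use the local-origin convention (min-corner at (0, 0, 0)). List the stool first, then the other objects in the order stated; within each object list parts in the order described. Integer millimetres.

translate([0, 0, 387]) cube([337, 255, 34]);
translate([16, 16, 0]) cylinder(h = 387, r = 16);
translate([321, 16, 0]) cylinder(h = 387, r = 16);
translate([16, 239, 0]) cylinder(h = 387, r = 16);
translate([321, 239, 0]) cylinder(h = 387, r = 16);
translate([11, 114, 421]) {
  cube([39, 27, 364]);
  translate([276, 0, 0]) cube([39, 27, 364]);
  translate([39, 0, 0]) cube([237, 27, 39]);
  translate([39, 0, 325]) cube([237, 27, 39]);
}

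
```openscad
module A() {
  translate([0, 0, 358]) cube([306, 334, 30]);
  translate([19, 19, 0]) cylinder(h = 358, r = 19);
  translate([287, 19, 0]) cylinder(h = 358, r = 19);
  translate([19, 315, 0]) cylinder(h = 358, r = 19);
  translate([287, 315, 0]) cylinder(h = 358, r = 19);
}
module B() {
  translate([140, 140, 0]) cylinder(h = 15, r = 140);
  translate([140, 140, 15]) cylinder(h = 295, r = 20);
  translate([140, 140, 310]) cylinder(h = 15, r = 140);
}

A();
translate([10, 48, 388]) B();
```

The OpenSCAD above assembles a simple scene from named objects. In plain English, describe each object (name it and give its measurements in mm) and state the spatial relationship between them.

A is a four-legged stool. The seat is 306×334 mm, 30 mm thick, top at z = 388 mm. It stands on four round legs, each 38 mm in diameter, from z = 0 to the seat underside, each leg's axis is inset half a diameter from the nearest pair of seat edges (so the leg's bounding box is flush with the corner).

B is a spool: two coaxial disc flanges of radius 140 mm and thickness 15 mm, joined by a core cylinder of radius 20 mm and height 295 mm. The lower flange rests on z = 0 and the three cylinders share a vertical axis.

The spool is on top of the stool.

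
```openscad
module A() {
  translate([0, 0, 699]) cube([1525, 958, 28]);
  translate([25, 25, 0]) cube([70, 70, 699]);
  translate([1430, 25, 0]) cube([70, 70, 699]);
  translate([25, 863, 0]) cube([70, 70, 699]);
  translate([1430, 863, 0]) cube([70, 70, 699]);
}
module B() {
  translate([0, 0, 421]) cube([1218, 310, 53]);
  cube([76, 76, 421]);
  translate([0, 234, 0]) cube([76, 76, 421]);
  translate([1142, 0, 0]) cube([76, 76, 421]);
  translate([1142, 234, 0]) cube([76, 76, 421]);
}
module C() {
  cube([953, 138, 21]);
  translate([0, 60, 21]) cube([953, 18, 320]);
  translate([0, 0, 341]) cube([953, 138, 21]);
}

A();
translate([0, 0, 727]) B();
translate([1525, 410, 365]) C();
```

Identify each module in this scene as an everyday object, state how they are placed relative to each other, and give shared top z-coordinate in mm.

Both tops at z = 727 mm.

A is a table. B is a bench. C is an I-beam. The bench is on top of the table. The I-beam is beside the table with their tops flush at z = 727. The shared top z-coordinate is 727 mm.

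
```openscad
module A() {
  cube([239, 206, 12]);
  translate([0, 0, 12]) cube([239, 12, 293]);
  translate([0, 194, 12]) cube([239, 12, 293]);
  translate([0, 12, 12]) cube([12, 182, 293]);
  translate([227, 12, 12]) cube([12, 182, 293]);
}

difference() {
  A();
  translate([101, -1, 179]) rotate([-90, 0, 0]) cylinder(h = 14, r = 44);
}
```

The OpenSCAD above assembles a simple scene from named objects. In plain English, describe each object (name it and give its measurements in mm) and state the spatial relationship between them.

A is an open-topped rectangular box: outside dimensions 239×206×305 mm, with a uniform wall and base thickness of 12 mm. The base is a full 239×206 slab on the floor; four walls sit on top of the base. The front and back walls (the −y and +y sides) span the full width; the two side walls fit between them.

The open box has a circular hole of radius 44 mm through its front wall, centred at (x = 101, z = 179).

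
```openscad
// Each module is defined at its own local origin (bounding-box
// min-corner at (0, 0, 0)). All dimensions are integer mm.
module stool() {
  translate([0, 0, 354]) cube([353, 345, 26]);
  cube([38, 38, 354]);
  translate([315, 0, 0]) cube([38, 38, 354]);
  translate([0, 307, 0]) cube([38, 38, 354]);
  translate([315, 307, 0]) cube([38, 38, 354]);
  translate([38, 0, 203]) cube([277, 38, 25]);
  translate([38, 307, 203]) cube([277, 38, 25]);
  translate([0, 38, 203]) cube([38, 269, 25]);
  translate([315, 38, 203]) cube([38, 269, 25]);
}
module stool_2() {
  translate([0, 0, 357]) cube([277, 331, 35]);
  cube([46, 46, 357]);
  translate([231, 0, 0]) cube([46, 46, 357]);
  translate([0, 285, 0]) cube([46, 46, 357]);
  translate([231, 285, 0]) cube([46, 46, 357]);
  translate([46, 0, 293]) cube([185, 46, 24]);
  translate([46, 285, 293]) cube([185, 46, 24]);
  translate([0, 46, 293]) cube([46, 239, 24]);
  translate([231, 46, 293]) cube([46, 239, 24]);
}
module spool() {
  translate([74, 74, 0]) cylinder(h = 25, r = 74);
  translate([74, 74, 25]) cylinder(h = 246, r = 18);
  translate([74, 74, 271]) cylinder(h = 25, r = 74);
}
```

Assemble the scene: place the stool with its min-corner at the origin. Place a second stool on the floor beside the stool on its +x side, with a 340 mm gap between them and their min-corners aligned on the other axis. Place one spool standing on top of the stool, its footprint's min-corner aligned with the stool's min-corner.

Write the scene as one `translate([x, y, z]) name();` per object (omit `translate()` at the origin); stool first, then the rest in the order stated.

stool();
translate([693, 0, 0]) stool_2();
translate([0, 0, 380]) spool();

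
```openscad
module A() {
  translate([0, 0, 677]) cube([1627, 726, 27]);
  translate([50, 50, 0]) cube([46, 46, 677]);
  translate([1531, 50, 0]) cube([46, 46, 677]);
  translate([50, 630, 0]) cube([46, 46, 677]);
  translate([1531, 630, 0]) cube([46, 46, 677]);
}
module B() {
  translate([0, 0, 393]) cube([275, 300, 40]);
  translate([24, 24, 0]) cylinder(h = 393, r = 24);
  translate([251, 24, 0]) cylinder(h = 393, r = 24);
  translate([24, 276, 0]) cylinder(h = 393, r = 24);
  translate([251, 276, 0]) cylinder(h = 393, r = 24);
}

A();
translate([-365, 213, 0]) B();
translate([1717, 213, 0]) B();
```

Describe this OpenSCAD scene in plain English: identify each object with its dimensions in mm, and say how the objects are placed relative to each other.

A is a table with a 1627×726 mm rectangular top, 27 mm thick, top surface at z = 704 mm, supported by four 46×46 mm square legs, each inset 50 mm from the nearest pair of top edges, running from the floor.

B is a simple wooden stool: a rectangular seat 275 mm (x) by 300 mm (y), 40 mm thick, top face at z = 433 mm, on four round legs, each 48 mm in diameter. The legs rest on z = 0, each leg's axis is inset half a diameter from the nearest pair of seat edges (so the leg's bounding box is flush with the corner).

Two stools sit around the table at the −x, +x sides.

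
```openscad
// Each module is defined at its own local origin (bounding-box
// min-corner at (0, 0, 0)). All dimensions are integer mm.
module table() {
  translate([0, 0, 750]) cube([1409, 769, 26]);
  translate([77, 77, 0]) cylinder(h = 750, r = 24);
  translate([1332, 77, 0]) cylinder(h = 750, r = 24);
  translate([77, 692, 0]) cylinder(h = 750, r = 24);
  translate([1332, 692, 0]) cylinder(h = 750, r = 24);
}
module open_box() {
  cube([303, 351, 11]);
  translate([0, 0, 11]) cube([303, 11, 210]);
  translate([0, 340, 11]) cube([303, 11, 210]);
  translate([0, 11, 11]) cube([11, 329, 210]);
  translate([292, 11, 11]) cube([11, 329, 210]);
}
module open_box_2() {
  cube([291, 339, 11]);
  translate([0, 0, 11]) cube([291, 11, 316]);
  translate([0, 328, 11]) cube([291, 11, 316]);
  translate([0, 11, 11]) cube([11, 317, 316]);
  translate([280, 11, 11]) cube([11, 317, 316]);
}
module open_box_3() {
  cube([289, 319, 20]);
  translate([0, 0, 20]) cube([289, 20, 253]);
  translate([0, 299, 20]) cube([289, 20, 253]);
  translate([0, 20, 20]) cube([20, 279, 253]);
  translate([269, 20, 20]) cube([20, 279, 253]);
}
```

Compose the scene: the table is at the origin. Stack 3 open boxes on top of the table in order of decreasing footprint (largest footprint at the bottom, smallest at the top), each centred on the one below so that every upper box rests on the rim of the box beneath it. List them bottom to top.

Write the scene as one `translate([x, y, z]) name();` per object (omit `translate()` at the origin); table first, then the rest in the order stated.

table();
translate([553, 209, 776]) open_box();
translate([559, 215, 997]) open_box_2();
translate([560, 225, 1324]) open_box_3();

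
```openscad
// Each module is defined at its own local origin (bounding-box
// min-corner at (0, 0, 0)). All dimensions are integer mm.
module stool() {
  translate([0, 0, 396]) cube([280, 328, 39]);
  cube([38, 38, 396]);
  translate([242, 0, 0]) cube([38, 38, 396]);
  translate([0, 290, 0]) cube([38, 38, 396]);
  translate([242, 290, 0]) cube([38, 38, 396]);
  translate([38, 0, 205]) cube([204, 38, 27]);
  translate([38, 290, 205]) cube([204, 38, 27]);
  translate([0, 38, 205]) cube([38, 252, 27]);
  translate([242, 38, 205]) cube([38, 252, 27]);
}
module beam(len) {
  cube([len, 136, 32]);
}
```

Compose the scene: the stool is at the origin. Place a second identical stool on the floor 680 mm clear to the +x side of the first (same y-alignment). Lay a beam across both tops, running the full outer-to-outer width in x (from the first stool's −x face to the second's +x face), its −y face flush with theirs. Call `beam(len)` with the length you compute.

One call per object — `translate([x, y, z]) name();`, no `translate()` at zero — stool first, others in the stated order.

stool();
translate([960, 0, 0]) stool();
translate([0, 0, 435]) beam(1240);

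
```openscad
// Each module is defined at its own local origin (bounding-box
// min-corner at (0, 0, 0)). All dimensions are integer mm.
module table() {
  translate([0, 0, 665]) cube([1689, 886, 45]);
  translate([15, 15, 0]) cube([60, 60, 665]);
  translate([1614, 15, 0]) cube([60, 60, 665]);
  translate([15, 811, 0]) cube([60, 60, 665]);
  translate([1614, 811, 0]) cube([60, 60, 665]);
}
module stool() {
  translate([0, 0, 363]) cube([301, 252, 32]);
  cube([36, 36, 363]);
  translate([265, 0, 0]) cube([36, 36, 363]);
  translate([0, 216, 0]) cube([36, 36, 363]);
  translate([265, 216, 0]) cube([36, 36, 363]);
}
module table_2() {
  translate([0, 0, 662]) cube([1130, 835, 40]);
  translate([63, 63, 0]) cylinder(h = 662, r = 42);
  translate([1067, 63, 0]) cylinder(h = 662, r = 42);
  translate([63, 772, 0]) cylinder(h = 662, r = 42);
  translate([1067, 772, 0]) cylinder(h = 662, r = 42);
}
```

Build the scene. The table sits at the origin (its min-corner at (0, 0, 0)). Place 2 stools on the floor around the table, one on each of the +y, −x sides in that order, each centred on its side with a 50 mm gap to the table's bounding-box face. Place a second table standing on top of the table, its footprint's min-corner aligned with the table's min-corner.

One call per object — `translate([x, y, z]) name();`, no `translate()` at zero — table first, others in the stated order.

table();
translate([694, 936, 0]) stool();
translate([-351, 317, 0]) stool();
translate([0, 0, 710]) table_2();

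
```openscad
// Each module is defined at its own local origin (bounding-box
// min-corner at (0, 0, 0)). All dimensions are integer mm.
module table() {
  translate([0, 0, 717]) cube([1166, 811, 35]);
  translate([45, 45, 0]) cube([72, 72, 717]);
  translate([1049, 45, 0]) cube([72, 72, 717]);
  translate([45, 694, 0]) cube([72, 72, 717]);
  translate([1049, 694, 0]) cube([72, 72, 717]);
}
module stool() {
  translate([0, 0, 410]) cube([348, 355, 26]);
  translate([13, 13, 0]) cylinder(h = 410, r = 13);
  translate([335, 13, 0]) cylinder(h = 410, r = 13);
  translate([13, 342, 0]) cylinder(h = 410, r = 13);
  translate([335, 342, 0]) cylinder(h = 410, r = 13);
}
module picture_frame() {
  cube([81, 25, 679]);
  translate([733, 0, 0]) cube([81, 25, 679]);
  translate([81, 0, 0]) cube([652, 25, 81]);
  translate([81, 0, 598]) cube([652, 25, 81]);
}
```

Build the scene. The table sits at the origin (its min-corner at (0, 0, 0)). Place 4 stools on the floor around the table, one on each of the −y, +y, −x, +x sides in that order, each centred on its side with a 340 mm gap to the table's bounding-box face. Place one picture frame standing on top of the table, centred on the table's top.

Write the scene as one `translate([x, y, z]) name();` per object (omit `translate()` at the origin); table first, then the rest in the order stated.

table();
translate([409, -695, 0]) stool();
translate([409, 1151, 0]) stool();
translate([-688, 228, 0]) stool();
translate([1506, 228, 0]) stool();
translate([176, 393, 752]) picture_frame();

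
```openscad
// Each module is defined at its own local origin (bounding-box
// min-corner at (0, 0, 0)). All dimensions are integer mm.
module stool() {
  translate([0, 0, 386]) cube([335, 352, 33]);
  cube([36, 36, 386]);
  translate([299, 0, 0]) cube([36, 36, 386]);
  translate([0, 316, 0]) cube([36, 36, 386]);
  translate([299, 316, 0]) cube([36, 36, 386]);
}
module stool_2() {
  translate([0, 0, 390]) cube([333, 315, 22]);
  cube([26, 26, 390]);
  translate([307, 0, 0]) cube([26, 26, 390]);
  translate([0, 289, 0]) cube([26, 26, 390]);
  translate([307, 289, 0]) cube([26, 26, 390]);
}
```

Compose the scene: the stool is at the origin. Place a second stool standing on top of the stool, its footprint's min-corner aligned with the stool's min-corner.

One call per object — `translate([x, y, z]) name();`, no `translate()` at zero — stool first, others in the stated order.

stool();
translate([0, 0, 419]) stool_2();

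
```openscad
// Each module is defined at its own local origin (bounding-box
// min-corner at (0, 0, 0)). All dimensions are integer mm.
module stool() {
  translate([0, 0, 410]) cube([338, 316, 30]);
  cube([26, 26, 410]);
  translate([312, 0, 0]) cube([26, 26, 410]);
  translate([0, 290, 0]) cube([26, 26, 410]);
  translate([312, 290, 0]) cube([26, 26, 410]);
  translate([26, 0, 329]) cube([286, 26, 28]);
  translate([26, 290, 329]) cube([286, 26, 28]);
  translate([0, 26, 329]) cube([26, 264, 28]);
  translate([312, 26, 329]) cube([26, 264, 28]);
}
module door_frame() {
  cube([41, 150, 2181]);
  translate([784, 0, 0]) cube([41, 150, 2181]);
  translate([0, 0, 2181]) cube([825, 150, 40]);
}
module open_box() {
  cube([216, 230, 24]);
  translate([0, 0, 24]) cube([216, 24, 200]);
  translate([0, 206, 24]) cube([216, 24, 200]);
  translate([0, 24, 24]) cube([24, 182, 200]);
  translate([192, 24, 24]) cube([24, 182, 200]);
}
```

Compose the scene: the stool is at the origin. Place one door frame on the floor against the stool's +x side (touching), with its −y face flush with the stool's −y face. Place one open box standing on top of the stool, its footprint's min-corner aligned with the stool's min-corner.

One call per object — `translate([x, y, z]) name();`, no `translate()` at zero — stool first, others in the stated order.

stool();
translate([338, 0, 0]) door_frame();
translate([0, 0, 440]) open_box();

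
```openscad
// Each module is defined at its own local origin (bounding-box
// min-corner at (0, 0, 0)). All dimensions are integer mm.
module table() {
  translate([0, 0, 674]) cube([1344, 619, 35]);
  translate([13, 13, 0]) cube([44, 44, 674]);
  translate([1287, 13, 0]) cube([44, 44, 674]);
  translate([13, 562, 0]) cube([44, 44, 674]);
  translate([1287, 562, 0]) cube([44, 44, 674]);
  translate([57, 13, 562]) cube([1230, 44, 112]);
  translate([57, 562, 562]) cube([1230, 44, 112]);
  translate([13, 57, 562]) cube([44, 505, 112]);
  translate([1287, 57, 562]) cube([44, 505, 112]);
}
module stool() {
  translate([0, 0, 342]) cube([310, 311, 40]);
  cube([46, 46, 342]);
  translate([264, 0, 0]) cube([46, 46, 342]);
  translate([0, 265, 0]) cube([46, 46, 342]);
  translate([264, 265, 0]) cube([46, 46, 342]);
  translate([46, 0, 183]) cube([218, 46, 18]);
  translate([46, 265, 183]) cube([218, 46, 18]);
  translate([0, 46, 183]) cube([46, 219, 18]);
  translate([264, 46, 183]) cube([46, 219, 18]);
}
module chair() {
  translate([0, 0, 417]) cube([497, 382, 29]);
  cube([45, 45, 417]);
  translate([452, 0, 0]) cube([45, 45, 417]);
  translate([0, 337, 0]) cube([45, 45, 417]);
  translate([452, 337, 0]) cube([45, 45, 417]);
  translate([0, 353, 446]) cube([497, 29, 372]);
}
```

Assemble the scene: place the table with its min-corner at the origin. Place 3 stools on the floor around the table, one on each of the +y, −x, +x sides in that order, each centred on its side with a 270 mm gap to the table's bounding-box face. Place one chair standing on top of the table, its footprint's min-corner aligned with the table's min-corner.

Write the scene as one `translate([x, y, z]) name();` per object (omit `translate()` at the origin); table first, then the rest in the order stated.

table();
translate([517, 889, 0]) stool();
translate([-580, 154, 0]) stool();
translate([1614, 154, 0]) stool();
translate([0, 0, 709]) chair();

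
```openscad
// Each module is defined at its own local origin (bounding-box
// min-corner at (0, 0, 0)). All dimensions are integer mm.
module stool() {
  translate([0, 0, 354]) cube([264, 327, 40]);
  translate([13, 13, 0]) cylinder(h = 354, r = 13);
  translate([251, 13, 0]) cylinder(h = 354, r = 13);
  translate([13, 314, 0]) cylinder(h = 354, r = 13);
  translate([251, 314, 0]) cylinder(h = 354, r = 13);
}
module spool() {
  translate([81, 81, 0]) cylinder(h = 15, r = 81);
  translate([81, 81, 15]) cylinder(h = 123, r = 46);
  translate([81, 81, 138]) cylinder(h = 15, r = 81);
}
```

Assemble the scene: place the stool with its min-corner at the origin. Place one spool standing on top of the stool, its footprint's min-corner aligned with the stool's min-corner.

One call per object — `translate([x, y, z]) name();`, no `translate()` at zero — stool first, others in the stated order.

stool();
translate([0, 0, 394]) spool();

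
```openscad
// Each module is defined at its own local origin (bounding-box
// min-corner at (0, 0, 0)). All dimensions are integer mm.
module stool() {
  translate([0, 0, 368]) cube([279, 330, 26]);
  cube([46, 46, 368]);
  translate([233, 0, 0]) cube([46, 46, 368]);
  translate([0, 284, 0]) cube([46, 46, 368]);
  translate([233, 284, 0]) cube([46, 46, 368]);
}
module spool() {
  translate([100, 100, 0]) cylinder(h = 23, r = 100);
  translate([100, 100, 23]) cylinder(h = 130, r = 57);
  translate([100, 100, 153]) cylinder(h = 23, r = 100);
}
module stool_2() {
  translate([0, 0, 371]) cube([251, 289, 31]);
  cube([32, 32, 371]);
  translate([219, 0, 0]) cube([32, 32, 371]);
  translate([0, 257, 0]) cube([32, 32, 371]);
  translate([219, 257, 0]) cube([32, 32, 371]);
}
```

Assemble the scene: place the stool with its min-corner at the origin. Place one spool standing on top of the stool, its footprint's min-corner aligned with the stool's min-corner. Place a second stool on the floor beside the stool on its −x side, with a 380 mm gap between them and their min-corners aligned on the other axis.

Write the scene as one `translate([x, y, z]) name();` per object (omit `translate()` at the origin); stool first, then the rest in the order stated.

stool();
translate([0, 0, 394]) spool();
translate([-631, 0, 0]) stool_2();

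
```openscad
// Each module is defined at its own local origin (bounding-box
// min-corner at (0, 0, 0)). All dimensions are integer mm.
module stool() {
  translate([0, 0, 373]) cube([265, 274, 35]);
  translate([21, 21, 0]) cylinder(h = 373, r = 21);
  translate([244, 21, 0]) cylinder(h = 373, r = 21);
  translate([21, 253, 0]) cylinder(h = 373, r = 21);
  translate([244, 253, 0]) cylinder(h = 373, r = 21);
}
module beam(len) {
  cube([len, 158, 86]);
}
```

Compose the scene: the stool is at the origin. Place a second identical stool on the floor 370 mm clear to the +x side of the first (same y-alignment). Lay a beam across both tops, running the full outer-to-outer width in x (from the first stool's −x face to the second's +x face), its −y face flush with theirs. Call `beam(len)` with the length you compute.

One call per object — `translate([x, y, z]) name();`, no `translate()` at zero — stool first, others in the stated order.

stool();
translate([635, 0, 0]) stool();
translate([0, 0, 408]) beam(900);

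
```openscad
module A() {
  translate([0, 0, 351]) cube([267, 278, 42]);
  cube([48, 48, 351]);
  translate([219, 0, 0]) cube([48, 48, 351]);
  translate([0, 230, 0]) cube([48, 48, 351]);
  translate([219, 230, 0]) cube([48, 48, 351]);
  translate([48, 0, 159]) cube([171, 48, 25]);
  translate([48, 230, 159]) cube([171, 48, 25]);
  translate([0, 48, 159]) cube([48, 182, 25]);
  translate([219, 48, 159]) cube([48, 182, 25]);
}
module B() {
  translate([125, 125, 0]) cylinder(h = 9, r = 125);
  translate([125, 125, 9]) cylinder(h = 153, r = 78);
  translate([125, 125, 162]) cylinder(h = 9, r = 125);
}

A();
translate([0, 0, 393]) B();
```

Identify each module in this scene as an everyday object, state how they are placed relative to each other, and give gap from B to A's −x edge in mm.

The spool's min-x is at 0; the stool's min-x is 0; gap = 0 mm.

A is a stool. B is a spool. The spool is on top of the stool. The gap from the spool to the stool's −x edge is 0 mm.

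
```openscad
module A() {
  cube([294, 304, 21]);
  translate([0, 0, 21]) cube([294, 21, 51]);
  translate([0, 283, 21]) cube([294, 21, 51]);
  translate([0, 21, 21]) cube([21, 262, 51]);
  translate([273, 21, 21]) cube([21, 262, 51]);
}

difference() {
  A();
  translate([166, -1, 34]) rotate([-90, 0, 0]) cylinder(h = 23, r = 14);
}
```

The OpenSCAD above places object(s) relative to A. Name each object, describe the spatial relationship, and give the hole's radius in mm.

A is an open box. The open box has a circular hole through its front wall. The hole's radius is 14 mm.

The subtracted cylinder has r = 14 mm.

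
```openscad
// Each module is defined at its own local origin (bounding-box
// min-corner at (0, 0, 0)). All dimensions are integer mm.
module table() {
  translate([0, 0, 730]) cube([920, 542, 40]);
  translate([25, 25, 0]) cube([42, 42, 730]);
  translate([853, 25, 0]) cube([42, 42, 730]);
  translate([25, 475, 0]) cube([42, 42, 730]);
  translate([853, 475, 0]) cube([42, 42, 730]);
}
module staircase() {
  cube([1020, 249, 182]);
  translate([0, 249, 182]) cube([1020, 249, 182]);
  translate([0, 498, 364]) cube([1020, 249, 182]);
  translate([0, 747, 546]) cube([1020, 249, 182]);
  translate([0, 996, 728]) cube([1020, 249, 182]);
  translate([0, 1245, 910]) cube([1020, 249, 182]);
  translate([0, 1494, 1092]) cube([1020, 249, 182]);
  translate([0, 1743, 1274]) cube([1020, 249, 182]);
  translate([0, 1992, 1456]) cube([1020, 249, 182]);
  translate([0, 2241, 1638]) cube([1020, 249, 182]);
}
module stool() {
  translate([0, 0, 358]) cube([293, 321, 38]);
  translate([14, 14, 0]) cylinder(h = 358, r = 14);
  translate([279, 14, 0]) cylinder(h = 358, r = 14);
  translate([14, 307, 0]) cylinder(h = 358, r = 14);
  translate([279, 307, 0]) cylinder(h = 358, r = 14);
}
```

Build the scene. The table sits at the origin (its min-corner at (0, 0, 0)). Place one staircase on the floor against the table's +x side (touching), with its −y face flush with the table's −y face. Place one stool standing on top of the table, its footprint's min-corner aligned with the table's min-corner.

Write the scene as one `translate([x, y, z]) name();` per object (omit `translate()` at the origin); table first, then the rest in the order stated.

table();
translate([920, 0, 0]) staircase();
translate([0, 0, 770]) stool();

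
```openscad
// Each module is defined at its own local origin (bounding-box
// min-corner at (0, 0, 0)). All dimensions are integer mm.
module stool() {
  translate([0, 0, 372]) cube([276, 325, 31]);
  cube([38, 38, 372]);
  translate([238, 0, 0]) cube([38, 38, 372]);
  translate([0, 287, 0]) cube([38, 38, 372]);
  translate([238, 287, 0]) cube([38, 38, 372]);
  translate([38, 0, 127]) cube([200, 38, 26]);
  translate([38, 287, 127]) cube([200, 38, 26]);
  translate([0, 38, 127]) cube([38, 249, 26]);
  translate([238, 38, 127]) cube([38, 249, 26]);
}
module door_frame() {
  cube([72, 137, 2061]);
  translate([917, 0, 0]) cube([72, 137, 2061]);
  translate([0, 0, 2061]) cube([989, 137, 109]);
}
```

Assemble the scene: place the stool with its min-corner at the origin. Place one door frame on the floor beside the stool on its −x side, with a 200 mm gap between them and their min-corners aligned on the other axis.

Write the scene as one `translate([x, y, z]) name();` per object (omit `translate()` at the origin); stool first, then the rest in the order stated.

stool();
translate([-1189, 0, 0]) door_frame();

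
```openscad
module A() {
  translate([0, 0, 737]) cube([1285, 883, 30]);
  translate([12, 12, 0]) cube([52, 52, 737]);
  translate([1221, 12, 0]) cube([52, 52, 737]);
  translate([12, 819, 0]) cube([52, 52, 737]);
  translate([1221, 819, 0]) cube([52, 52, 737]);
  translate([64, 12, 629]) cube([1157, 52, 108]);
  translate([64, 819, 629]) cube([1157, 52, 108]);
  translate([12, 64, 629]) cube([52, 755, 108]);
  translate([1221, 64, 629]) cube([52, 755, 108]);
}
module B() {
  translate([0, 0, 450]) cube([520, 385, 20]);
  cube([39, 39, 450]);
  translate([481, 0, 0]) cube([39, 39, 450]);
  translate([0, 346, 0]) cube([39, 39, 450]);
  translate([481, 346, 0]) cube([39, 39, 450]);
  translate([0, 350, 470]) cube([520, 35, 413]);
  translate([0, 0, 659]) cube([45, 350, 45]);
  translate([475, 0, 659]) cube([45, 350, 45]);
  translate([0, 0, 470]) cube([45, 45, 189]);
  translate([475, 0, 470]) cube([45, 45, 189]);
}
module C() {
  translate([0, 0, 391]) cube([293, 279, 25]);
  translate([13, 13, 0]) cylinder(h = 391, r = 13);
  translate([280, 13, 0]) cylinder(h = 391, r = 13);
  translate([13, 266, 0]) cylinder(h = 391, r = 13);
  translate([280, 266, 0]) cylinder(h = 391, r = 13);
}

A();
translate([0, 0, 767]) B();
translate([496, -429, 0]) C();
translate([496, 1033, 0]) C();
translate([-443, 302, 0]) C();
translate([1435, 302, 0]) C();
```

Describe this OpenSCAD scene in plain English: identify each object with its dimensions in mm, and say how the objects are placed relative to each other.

A is a table: top 1285 mm (x) × 883 mm (y), 30 mm thick, upper face at z = 767 mm, on four 52×52 mm square legs, each inset 12 mm from the nearest pair of top edges, running from z = 0 to the bottom of the top. Four apron rails, 52 mm thick and 108 mm tall, run between adjacent legs with their top edges flush with the underside of the top and their outer faces flush with the legs' outer faces.

B is a chair: 520×385 mm seat, 20 mm thick, top at z = 470 mm, on four 39 mm square corner legs flush with the seat edges. A 35 mm thick backrest slab spans the full seat width, extending 413 mm above the seat top, its back face flush with the seat's +y edge. Two armrests of 45×45 mm section run along each side from the seat's front edge to the front of the backrest, top faces 234 mm above the seat top and outer faces flush with the seat's x-edges; a 45×45 mm post under the front of each armrest stands on the seat at the front corner.

C is a four-legged stool. The seat is a 293×279×25 mm slab whose top surface is at z = 416 mm; four round legs, each 26 mm in diameter, run from the floor (z = 0) to the underside of the seat, each leg's axis is inset half a diameter from the nearest pair of seat edges (so the leg's bounding box is flush with the corner).

The chair is on top of the table. Four stools sit around the table at the −y, +y, −x, +x sides.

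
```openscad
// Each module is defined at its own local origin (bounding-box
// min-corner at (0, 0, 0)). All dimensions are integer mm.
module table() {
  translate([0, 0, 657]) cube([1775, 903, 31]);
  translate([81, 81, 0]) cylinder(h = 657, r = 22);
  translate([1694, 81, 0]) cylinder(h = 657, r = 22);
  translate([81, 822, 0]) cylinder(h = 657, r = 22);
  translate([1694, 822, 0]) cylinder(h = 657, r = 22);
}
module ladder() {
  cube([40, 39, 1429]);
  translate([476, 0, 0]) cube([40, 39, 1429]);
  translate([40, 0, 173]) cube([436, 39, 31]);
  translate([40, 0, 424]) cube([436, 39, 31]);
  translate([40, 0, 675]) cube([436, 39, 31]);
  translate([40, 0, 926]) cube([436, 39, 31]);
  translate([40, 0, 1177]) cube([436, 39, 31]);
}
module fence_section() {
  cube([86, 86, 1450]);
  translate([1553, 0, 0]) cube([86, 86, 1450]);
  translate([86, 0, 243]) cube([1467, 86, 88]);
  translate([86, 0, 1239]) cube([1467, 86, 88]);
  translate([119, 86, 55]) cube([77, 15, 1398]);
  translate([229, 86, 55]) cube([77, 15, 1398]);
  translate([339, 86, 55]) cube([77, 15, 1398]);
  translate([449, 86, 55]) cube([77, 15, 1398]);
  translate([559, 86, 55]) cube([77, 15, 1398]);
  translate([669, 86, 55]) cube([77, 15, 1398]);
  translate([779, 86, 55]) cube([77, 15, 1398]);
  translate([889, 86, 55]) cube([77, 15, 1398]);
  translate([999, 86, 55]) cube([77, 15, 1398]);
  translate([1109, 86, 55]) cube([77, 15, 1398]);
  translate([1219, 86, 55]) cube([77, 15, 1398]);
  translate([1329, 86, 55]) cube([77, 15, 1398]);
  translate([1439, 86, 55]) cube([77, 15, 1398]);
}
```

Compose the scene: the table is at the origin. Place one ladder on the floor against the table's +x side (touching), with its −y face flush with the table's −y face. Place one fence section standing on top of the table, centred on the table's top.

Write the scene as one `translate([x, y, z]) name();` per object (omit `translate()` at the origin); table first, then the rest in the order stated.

table();
translate([1775, 0, 0]) ladder();
translate([68, 401, 688]) fence_section();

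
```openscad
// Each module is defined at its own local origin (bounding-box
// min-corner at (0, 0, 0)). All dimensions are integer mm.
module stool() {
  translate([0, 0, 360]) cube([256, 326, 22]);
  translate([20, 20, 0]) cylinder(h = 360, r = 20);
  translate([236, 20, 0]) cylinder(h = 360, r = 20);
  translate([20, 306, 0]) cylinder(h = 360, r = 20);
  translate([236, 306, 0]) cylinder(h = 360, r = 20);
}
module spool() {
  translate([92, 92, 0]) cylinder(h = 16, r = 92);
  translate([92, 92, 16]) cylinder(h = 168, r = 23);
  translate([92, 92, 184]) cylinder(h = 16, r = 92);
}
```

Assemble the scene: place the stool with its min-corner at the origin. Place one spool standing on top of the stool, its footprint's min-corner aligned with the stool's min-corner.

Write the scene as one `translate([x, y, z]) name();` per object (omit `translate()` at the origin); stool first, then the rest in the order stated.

stool();
translate([0, 0, 382]) spool();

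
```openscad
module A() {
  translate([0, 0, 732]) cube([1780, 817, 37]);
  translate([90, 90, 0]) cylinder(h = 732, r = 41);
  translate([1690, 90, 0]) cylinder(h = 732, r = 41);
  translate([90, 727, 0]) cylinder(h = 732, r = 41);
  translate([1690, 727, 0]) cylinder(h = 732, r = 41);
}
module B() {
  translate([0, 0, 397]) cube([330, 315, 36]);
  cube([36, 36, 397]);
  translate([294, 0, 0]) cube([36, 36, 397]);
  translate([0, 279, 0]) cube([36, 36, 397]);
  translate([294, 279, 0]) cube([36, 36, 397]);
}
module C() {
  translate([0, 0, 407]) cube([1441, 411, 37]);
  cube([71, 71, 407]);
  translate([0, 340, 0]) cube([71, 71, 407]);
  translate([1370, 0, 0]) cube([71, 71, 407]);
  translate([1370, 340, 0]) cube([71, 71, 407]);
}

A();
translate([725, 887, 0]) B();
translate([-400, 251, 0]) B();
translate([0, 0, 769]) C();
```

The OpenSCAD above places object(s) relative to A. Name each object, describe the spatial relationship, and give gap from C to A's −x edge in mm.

A is a table. B is a stool. C is a bench. Two stools sit around the table at the +y, −x sides. The bench is on top of the table. The gap from the bench to the table's −x edge is 0 mm.

The bench's min-x is at 0; the table's min-x is 0; gap = 0 mm.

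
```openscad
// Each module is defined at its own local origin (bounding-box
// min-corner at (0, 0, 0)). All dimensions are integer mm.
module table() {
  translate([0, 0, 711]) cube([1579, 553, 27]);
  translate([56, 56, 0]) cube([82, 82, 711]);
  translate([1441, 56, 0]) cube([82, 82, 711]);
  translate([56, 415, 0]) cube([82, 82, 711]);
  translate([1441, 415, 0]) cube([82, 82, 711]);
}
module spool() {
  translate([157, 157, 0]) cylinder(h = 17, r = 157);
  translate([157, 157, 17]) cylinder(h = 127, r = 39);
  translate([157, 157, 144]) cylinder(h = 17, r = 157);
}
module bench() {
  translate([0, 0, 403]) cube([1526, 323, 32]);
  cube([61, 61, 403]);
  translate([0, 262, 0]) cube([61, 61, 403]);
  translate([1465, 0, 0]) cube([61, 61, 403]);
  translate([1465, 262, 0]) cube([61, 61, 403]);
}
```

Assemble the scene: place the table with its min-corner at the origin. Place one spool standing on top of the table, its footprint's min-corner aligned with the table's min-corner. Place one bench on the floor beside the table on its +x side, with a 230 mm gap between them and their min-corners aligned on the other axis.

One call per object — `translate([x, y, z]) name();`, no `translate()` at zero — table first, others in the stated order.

table();
translate([0, 0, 738]) spool();
translate([1809, 0, 0]) bench();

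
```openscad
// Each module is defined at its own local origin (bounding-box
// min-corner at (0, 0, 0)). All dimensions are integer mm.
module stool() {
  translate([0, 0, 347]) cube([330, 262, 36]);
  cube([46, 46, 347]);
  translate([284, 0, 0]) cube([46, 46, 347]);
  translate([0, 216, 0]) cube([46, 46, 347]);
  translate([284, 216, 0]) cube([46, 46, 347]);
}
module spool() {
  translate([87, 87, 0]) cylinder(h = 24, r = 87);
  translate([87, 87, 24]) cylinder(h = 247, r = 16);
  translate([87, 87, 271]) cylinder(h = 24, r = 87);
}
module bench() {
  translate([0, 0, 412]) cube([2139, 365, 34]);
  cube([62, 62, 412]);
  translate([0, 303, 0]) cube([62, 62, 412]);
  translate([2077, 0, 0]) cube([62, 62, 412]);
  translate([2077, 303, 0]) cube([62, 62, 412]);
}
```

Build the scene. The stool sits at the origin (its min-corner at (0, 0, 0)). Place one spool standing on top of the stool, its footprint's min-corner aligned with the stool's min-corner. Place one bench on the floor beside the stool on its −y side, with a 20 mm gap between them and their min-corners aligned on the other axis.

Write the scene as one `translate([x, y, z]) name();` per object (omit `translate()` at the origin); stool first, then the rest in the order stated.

stool();
translate([0, 0, 383]) spool();
translate([0, -385, 0]) bench();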